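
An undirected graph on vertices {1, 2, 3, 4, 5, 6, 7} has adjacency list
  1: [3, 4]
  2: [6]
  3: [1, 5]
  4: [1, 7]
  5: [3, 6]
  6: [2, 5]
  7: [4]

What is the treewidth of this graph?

A width-1 tree decomposition is:
Bags: B1 = {2, 6}  B2 = {5, 6}  B3 = {3, 5}  B4 = {1, 3}  B5 = {1, 4}  B6 = {4, 7}
Tree: B1–B2, B2–B3, B3–B4, B4–B5, B5–B6
Each bag holds 2 vertices, so the decomposition has width 1, which upper-bounds the treewidth. G has an edge, so its treewidth is at least 1. Hence tw(G) = 1 exactly.

1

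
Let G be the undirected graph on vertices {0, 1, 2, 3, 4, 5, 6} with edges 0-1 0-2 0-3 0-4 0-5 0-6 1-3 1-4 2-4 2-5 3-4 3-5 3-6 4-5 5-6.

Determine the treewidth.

3

A width-3 tree decomposition is:
Bags: B1 = {0, 3, 4, 5}  B2 = {0, 2, 4, 5}  B3 = {0, 1, 3, 4}  B4 = {0, 3, 5, 6}
Tree: B1–B2, B1–B3, B1–B4
The largest bag has 4 vertices, giving width 3; this decomposition certifies tw(G) ≤ 3. For the lower bound, the 4 vertices {0, 2, 4, 5} are pairwise adjacent, and any tree decomposition puts a clique entirely inside one bag — forcing width ≥ 3. Hence tw(G) = 3 exactly.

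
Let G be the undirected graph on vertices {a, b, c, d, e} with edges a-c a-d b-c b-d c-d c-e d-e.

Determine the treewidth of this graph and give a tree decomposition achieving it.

Every bag has size at most 3, so the width is 3 − 1 = 2 and tw(G) ≤ 2. For the lower bound, the 3 vertices {c, d, e} are pairwise adjacent, and any tree decomposition puts a clique entirely inside one bag — forcing width ≥ 2. Hence tw(G) = 2 exactly.

Treewidth 2.
Bags: B1 = {a, c, d}  B2 = {b, c, d}  B3 = {c, d, e}
Tree: B1–B2, B2–B3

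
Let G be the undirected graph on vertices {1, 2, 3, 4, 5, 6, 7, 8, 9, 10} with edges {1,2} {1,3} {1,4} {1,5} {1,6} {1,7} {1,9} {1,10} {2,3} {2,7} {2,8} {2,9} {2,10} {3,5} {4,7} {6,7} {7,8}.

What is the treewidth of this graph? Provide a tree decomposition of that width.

Treewidth 2.
Bags: B1 = {1, 2, 7}  B2 = {1, 2, 10}  B3 = {1, 2, 3}  B4 = {1, 6, 7}  B5 = {2, 7, 8}  B6 = {1, 2, 9}  B7 = {1, 3, 5}  B8 = {1, 4, 7}
Tree: B1–B2, B1–B3, B1–B4, B1–B5, B1–B6, B3–B7, B4–B8

Every bag has size at most 3, so the width is 3 − 1 = 2 and tw(G) ≤ 2. On the other hand G contains the 3-clique {2, 7, 8}. A clique must lie in a single bag of any decomposition, so no decomposition can have width below 2. Combining the bounds, tw(G) = 2.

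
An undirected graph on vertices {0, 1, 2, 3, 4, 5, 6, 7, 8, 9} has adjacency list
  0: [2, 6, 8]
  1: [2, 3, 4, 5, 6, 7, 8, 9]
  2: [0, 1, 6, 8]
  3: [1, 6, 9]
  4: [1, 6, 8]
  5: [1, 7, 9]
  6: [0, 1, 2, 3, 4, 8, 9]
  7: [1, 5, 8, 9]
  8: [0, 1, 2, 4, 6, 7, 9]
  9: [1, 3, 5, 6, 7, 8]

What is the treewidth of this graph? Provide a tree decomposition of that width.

Treewidth 3.
One optimal decomposition is:
Bags: B1 = {1, 7, 8, 9}  B2 = {1, 6, 8, 9}  B3 = {1, 4, 6, 8}  B4 = {1, 2, 6, 8}  B5 = {1, 3, 6, 9}  B6 = {0, 2, 6, 8}  B7 = {1, 5, 7, 9}
Tree: B1–B2, B2–B3, B2–B4, B2–B5, B4–B6, B1–B7

Every bag has size at most 4, so the width is 4 − 1 = 3 and tw(G) ≤ 3. For the lower bound, the 4 vertices {0, 2, 6, 8} are pairwise adjacent, and any tree decomposition puts a clique entirely inside one bag — forcing width ≥ 3. The upper and lower bounds meet at 3, so that is the treewidth.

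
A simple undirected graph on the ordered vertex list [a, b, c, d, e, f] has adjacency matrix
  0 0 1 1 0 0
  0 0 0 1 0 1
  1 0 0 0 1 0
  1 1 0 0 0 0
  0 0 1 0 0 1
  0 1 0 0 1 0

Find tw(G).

2

A width-2 tree decomposition is:
Bags: B1 = {a, c, d}  B2 = {b, c, d}  B3 = {b, c, f}  B4 = {c, e, f}
Tree: B1–B2, B2–B3, B3–B4
The largest bag has 3 vertices, giving width 2; this decomposition certifies tw(G) ≤ 2. Since c–a–d–b–f–e–c is a cycle in G, G is not acyclic. Forests are exactly the graphs of treewidth ≤ 1, so tw(G) ≥ 2. Combining the bounds, tw(G) = 2.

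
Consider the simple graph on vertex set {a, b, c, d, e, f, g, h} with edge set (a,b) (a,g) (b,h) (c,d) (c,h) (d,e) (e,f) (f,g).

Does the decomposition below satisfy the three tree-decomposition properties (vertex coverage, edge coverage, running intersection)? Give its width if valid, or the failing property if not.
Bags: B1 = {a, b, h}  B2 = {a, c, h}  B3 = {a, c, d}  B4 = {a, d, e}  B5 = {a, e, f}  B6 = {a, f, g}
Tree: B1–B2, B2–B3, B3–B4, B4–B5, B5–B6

Yes; width 2.

Vertex coverage: the bags together contain {a, b, c, d, e, f, g, h}, the full vertex set. Edge coverage: each edge of G has both endpoints in at least one bag. Running intersection: for every vertex, the bags containing it form a connected subtree. All three properties hold, so this is a valid tree decomposition of width max|bag| − 1 = 2, and hence tw(G) ≤ 2.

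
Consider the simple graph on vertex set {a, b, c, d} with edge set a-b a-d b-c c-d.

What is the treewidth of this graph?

A width-2 tree decomposition is:
Bags: B1 = {a, b, d}  B2 = {b, c, d}
Tree: B1–B2
Every bag has size at most 3, so the width is 3 − 1 = 2 and tw(G) ≤ 2. Since d–a–b–c–d is a cycle in G, G is not acyclic. Forests are exactly the graphs of treewidth ≤ 1, so tw(G) ≥ 2. The upper and lower bounds meet at 2, so that is the treewidth.

2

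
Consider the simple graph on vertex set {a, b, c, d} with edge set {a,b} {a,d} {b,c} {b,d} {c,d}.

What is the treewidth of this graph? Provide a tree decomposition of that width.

Treewidth 2.
Bags: B1 = {b, c, d}  B2 = {a, b, d}
Tree: B1–B2

Every bag has size at most 3, so the width is 3 − 1 = 2 and tw(G) ≤ 2. Conversely, {b, c, d} is a clique of size 3, and the vertices of any clique must share a bag in every tree decomposition; so some bag has ≥ 3 vertices and tw(G) ≥ 2. The upper and lower bounds meet at 2, so that is the treewidth.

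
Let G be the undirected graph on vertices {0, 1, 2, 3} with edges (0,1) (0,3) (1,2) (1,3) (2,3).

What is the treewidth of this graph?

2

A width-2 tree decomposition is:
Bags: B1 = {0, 1, 3}  B2 = {1, 2, 3}
Tree: B1–B2
The largest bag has 3 vertices, giving width 2; this decomposition certifies tw(G) ≤ 2. Conversely, {0, 1, 3} is a clique of size 3, and the vertices of any clique must share a bag in every tree decomposition; so some bag has ≥ 3 vertices and tw(G) ≥ 2. Therefore the treewidth is 2.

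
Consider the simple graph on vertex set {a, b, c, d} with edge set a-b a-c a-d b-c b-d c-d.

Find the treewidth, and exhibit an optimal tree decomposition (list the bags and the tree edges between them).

Treewidth 3.
One optimal decomposition is:
Bags: B1 = {a, b, c, d}
Tree: (single bag)

A single bag containing all 4 vertices is trivially a valid decomposition of width 3. For the lower bound, the 4 vertices {a, b, c, d} are pairwise adjacent, and any tree decomposition puts a clique entirely inside one bag — forcing width ≥ 3. Hence tw(G) = 3 exactly.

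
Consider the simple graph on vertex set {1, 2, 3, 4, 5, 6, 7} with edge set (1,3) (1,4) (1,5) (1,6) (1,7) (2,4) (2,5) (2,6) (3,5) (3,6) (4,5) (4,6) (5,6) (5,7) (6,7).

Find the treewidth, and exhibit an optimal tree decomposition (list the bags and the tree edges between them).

Every bag has size at most 4, so the width is 4 − 1 = 3 and tw(G) ≤ 3. On the other hand G contains the 4-clique {1, 3, 5, 6}. A clique must lie in a single bag of any decomposition, so no decomposition can have width below 3. The upper and lower bounds meet at 3, so that is the treewidth.

Treewidth 3.
Bags: B1 = {1, 5, 6, 7}  B2 = {1, 3, 5, 6}  B3 = {1, 4, 5, 6}  B4 = {2, 4, 5, 6}
Tree: B1–B2, B1–B3, B3–B4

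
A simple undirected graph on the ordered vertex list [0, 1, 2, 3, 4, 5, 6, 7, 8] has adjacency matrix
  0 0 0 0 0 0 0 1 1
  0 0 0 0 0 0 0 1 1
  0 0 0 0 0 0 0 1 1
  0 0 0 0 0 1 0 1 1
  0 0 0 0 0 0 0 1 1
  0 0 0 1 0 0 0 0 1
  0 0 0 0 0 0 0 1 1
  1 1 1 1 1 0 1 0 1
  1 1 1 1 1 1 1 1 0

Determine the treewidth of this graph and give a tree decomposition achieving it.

The largest bag has 3 vertices, giving width 2; this decomposition certifies tw(G) ≤ 2. On the other hand G contains the 3-clique {3, 5, 8}. A clique must lie in a single bag of any decomposition, so no decomposition can have width below 2. Combining the bounds, tw(G) = 2.

Treewidth 2.
One optimal decomposition is:
Bags: B1 = {2, 7, 8}  B2 = {3, 7, 8}  B3 = {3, 5, 8}  B4 = {1, 7, 8}  B5 = {4, 7, 8}  B6 = {6, 7, 8}  B7 = {0, 7, 8}
Tree: B1–B2, B2–B3, B1–B4, B4–B5, B1–B6, B6–B7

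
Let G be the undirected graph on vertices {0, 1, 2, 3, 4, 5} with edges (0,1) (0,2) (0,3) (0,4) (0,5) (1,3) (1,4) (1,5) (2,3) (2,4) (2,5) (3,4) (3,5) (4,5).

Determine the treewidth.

A width-4 tree decomposition is:
Bags: B1 = {0, 1, 3, 4, 5}  B2 = {0, 2, 3, 4, 5}
Tree: B1–B2
The largest bag has 5 vertices, giving width 4; this decomposition certifies tw(G) ≤ 4. On the other hand G contains the 5-clique {0, 1, 3, 4, 5}. A clique must lie in a single bag of any decomposition, so no decomposition can have width below 4. Combining the bounds, tw(G) = 4.

4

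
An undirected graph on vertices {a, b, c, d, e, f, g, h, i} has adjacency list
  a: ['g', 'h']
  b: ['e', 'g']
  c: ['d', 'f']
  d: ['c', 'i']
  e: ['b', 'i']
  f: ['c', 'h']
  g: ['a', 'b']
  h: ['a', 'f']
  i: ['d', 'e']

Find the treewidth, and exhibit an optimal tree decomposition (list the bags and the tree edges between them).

Treewidth 2.
One optimal decomposition is:
Bags: B1 = {a, b, g}  B2 = {a, b, e}  B3 = {a, e, i}  B4 = {a, d, i}  B5 = {a, c, d}  B6 = {a, c, f}  B7 = {a, f, h}
Tree: B1–B2, B2–B3, B3–B4, B4–B5, B5–B6, B6–B7

Each bag holds 3 vertices, so the decomposition has width 2, which upper-bounds the treewidth. The edges a–g–b–e–i–d–c–f–h–a form a cycle, so G is not a tree and its treewidth is at least 2. The upper and lower bounds meet at 2, so that is the treewidth.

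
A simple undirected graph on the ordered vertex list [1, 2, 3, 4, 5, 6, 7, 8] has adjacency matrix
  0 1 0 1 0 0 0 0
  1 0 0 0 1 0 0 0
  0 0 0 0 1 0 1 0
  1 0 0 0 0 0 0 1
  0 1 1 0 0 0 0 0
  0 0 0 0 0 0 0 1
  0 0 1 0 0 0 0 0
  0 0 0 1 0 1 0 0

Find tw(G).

A width-1 tree decomposition is:
Bags: B1 = {3, 7}  B2 = {3, 5}  B3 = {2, 5}  B4 = {1, 2}  B5 = {1, 4}  B6 = {4, 8}  B7 = {6, 8}
Tree: B1–B2, B2–B3, B3–B4, B4–B5, B5–B6, B6–B7
Each bag holds 2 vertices, so the decomposition has width 1, which upper-bounds the treewidth. Since G has at least one edge (e.g. 7–3), it is not an edgeless graph, so tw(G) ≥ 1. The upper and lower bounds meet at 1, so that is the treewidth.

1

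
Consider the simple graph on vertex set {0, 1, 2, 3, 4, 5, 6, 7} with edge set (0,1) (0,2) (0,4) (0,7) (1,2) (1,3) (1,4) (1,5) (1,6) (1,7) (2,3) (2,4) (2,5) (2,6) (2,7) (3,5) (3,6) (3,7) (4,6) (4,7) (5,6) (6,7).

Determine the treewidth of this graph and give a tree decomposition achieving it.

The largest bag has 5 vertices, giving width 4; this decomposition certifies tw(G) ≤ 4. Conversely, {0, 1, 2, 4, 7} is a clique of size 5, and the vertices of any clique must share a bag in every tree decomposition; so some bag has ≥ 5 vertices and tw(G) ≥ 4. Therefore the treewidth is 4.

Treewidth 4.
Bags: B1 = {1, 2, 3, 5, 6}  B2 = {1, 2, 3, 6, 7}  B3 = {1, 2, 4, 6, 7}  B4 = {0, 1, 2, 4, 7}
Tree: B1–B2, B2–B3, B3–B4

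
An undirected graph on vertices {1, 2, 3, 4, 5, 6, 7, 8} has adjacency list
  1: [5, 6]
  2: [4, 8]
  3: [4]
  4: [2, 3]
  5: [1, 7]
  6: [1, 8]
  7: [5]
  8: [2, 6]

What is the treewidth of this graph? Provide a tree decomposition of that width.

Treewidth 1.
One optimal decomposition is:
Bags: B1 = {5, 7}  B2 = {1, 5}  B3 = {1, 6}  B4 = {6, 8}  B5 = {2, 8}  B6 = {2, 4}  B7 = {3, 4}
Tree: B1–B2, B2–B3, B3–B4, B4–B5, B5–B6, B6–B7

Each bag holds 2 vertices, so the decomposition has width 1, which upper-bounds the treewidth. G has an edge, so its treewidth is at least 1. Combining the bounds, tw(G) = 1.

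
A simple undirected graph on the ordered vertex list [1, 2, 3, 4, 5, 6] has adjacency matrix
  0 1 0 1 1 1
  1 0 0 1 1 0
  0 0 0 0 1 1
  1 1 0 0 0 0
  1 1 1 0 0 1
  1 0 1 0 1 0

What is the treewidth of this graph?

A width-2 tree decomposition is:
Bags: B1 = {1, 5, 6}  B2 = {1, 2, 5}  B3 = {3, 5, 6}  B4 = {1, 2, 4}
Tree: B1–B2, B1–B3, B2–B4
Every bag has size at most 3, so the width is 3 − 1 = 2 and tw(G) ≤ 2. For the lower bound, the 3 vertices {1, 2, 4} are pairwise adjacent, and any tree decomposition puts a clique entirely inside one bag — forcing width ≥ 2. The upper and lower bounds meet at 2, so that is the treewidth.

2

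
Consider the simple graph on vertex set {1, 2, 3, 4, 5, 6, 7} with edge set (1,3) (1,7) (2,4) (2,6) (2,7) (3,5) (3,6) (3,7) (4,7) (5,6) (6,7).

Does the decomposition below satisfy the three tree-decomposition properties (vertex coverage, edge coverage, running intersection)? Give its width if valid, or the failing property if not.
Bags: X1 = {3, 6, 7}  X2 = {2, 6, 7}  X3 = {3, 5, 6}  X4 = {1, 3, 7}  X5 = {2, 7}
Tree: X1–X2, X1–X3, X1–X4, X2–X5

No — vertex 4 appears in no bag.

A tree decomposition must satisfy three properties: every vertex lies in some bag; for every edge, both endpoints lie together in some bag; and for every vertex, the bags containing it form a connected subtree. Here vertex 4 appears in no bag, so the decomposition is invalid.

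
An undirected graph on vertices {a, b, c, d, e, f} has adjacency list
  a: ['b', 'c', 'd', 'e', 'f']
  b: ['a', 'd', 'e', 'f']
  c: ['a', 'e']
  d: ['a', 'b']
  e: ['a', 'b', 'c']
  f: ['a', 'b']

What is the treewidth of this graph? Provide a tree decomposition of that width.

Treewidth 2.
One such decomposition:
Bags: B1 = {a, b, e}  B2 = {a, b, d}  B3 = {a, b, f}  B4 = {a, c, e}
Tree: B1–B2, B1–B3, B1–B4

Each bag holds 3 vertices, so the decomposition has width 2, which upper-bounds the treewidth. For the lower bound, the 3 vertices {a, c, e} are pairwise adjacent, and any tree decomposition puts a clique entirely inside one bag — forcing width ≥ 2. Combining the bounds, tw(G) = 2.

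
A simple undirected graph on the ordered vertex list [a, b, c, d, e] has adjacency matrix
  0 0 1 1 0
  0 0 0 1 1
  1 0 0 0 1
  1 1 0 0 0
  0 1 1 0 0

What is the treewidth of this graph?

A width-2 tree decomposition is:
Bags: B1 = {a, b, d}  B2 = {a, b, e}  B3 = {a, c, e}
Tree: B1–B2, B2–B3
Each bag holds 3 vertices, so the decomposition has width 2, which upper-bounds the treewidth. For the lower bound, G contains the cycle a–d–b–e–c–a, so G is not a forest; only forests have treewidth ≤ 1, hence tw(G) ≥ 2. Hence tw(G) = 2 exactly.

2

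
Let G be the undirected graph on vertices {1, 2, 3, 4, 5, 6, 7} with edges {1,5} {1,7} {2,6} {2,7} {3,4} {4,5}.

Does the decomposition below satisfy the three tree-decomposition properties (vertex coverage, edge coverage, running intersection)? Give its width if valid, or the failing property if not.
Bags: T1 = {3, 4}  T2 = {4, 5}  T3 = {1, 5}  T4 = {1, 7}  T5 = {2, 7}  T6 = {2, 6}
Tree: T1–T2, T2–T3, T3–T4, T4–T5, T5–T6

Yes; width 1.

Every vertex of G appears in some bag (union = {1, 2, 3, 4, 5, 6, 7}); every edge is covered by a bag; and for each vertex v the set of bags containing v is connected in the bag tree. The decomposition is therefore valid. The largest bag has 2 vertices, so the width is 1.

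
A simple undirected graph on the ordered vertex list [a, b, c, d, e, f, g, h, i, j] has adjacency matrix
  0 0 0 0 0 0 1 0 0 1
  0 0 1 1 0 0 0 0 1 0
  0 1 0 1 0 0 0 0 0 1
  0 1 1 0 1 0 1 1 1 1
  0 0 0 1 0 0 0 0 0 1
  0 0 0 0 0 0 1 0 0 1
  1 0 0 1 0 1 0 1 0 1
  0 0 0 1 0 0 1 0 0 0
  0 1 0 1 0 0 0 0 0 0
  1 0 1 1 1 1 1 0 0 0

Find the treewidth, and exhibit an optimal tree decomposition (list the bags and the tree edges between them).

Each bag holds 3 vertices, so the decomposition has width 2, which upper-bounds the treewidth. Conversely, {d, g, j} is a clique of size 3, and the vertices of any clique must share a bag in every tree decomposition; so some bag has ≥ 3 vertices and tw(G) ≥ 2. Hence tw(G) = 2 exactly.

Treewidth 2.
One such decomposition:
Bags: B1 = {a, g, j}  B2 = {d, g, j}  B3 = {c, d, j}  B4 = {b, c, d}  B5 = {d, e, j}  B6 = {b, d, i}  B7 = {d, g, h}  B8 = {f, g, j}
Tree: B1–B2, B2–B3, B3–B4, B3–B5, B4–B6, B2–B7, B1–B8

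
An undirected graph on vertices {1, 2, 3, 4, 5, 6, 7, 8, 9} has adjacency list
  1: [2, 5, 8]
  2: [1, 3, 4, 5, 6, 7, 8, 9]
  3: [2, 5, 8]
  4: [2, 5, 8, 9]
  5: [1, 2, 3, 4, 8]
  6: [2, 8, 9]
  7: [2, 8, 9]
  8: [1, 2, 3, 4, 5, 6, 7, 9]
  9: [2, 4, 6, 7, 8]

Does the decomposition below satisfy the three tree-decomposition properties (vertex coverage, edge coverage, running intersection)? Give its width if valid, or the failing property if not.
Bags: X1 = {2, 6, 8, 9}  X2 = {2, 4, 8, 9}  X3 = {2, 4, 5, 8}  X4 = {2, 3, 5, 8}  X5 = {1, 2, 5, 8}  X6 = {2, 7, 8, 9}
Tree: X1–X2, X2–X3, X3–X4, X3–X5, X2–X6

Every vertex of G appears in some bag (union = {1, 2, 3, 4, 5, 6, 7, 8, 9}); every edge is covered by a bag; and for each vertex v the set of bags containing v is connected in the bag tree. The decomposition is therefore valid. The largest bag has 4 vertices, so the width is 3.

Yes; width 3.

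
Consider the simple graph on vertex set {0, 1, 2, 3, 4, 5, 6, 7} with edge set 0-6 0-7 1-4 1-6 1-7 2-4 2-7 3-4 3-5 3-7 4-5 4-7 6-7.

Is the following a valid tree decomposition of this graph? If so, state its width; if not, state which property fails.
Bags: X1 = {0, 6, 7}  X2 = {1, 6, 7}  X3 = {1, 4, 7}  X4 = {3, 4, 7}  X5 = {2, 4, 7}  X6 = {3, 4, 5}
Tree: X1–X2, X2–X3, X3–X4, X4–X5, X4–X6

Yes; width 2.

Vertex coverage: the bags together contain {0, 1, 2, 3, 4, 5, 6, 7}, the full vertex set. Edge coverage: each edge of G has both endpoints in at least one bag. Running intersection: for every vertex, the bags containing it form a connected subtree. All three properties hold, so this is a valid tree decomposition of width max|bag| − 1 = 2, and hence tw(G) ≤ 2.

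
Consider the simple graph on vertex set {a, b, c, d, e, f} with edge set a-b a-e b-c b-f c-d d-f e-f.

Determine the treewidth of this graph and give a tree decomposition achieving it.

Treewidth 2.
One such decomposition:
Bags: B1 = {b, c, d}  B2 = {b, d, f}  B3 = {a, b, f}  B4 = {a, e, f}
Tree: B1–B2, B2–B3, B3–B4

The largest bag has 3 vertices, giving width 2; this decomposition certifies tw(G) ≤ 2. The edges c–d–f–b–c form a cycle, so G is not a tree and its treewidth is at least 2. Combining the bounds, tw(G) = 2.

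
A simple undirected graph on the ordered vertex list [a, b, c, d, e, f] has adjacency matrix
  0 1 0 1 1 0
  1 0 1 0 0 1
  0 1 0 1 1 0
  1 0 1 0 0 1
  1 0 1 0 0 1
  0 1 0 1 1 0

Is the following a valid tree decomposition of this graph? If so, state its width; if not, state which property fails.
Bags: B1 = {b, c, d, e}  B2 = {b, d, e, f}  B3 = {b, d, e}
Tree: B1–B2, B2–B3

No — vertex a appears in no bag.

A tree decomposition must satisfy three properties: every vertex lies in some bag; for every edge, both endpoints lie together in some bag; and for every vertex, the bags containing it form a connected subtree. Here vertex a appears in no bag, so the decomposition is invalid.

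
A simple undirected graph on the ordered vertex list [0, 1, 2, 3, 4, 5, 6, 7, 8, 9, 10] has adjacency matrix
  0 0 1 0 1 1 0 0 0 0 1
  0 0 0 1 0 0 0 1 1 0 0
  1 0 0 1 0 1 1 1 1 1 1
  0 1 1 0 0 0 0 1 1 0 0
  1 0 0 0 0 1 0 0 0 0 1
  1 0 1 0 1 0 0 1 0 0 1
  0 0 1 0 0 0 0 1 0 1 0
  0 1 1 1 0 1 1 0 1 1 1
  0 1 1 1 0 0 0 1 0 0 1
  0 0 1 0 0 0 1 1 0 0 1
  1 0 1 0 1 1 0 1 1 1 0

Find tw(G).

3

A width-3 tree decomposition is:
Bags: B1 = {2, 3, 7, 8}  B2 = {2, 7, 8, 10}  B3 = {2, 7, 9, 10}  B4 = {1, 3, 7, 8}  B5 = {2, 5, 7, 10}  B6 = {0, 2, 5, 10}  B7 = {0, 4, 5, 10}  B8 = {2, 6, 7, 9}
Tree: B1–B2, B2–B3, B1–B4, B3–B5, B5–B6, B6–B7, B3–B8
Each bag holds 4 vertices, so the decomposition has width 3, which upper-bounds the treewidth. Conversely, {1, 3, 7, 8} is a clique of size 4, and the vertices of any clique must share a bag in every tree decomposition; so some bag has ≥ 4 vertices and tw(G) ≥ 3. Therefore the treewidth is 3.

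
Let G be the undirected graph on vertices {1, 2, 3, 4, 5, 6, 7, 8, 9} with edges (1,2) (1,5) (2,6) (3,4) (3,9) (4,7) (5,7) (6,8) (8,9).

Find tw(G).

2

A width-2 tree decomposition is:
Bags: B1 = {1, 2, 5}  B2 = {2, 5, 7}  B3 = {2, 4, 7}  B4 = {2, 3, 4}  B5 = {2, 3, 9}  B6 = {2, 8, 9}  B7 = {2, 6, 8}
Tree: B1–B2, B2–B3, B3–B4, B4–B5, B5–B6, B6–B7
Every bag has size at most 3, so the width is 3 − 1 = 2 and tw(G) ≤ 2. The edges 2–1–5–7–4–3–9–8–6–2 form a cycle, so G is not a tree and its treewidth is at least 2. Hence tw(G) = 2 exactly.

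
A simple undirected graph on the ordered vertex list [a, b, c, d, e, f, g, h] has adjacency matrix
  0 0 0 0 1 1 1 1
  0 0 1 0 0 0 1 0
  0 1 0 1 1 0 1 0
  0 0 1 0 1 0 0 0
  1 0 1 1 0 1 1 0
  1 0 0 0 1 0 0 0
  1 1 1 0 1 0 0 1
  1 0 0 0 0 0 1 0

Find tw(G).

A width-2 tree decomposition is:
Bags: B1 = {a, g, h}  B2 = {a, e, g}  B3 = {c, e, g}  B4 = {c, d, e}  B5 = {b, c, g}  B6 = {a, e, f}
Tree: B1–B2, B2–B3, B3–B4, B3–B5, B2–B6
Every bag has size at most 3, so the width is 3 − 1 = 2 and tw(G) ≤ 2. Conversely, {c, d, e} is a clique of size 3, and the vertices of any clique must share a bag in every tree decomposition; so some bag has ≥ 3 vertices and tw(G) ≥ 2. The upper and lower bounds meet at 2, so that is the treewidth.

2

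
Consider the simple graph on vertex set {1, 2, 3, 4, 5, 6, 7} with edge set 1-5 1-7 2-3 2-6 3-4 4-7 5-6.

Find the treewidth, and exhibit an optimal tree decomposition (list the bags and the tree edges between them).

Each bag holds 3 vertices, so the decomposition has width 2, which upper-bounds the treewidth. Since 3–4–7–1–5–6–2–3 is a cycle in G, G is not acyclic. Forests are exactly the graphs of treewidth ≤ 1, so tw(G) ≥ 2. Therefore the treewidth is 2.

Treewidth 2.
One such decomposition:
Bags: B1 = {3, 4, 7}  B2 = {1, 3, 7}  B3 = {1, 3, 5}  B4 = {3, 5, 6}  B5 = {2, 3, 6}
Tree: B1–B2, B2–B3, B3–B4, B4–B5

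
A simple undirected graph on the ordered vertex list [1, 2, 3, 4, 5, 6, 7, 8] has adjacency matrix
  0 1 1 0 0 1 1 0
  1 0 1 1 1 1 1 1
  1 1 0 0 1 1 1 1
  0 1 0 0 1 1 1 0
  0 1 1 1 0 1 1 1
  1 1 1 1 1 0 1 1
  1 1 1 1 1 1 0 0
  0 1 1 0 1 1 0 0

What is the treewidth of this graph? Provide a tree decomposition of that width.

Each bag holds 5 vertices, so the decomposition has width 4, which upper-bounds the treewidth. On the other hand G contains the 5-clique {1, 2, 3, 6, 7}. A clique must lie in a single bag of any decomposition, so no decomposition can have width below 4. Hence tw(G) = 4 exactly.

Treewidth 4.
Bags: B1 = {2, 4, 5, 6, 7}  B2 = {2, 3, 5, 6, 7}  B3 = {2, 3, 5, 6, 8}  B4 = {1, 2, 3, 6, 7}
Tree: B1–B2, B2–B3, B2–B4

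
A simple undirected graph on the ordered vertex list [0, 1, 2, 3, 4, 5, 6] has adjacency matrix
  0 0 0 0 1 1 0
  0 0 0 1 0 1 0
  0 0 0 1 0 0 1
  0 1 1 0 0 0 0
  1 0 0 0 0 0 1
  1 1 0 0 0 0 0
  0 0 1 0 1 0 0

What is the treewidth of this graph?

2

A width-2 tree decomposition is:
Bags: B1 = {0, 1, 5}  B2 = {0, 1, 3}  B3 = {0, 2, 3}  B4 = {0, 2, 6}  B5 = {0, 4, 6}
Tree: B1–B2, B2–B3, B3–B4, B4–B5
The largest bag has 3 vertices, giving width 2; this decomposition certifies tw(G) ≤ 2. For the lower bound, G contains the cycle 0–5–1–3–2–6–4–0, so G is not a forest; only forests have treewidth ≤ 1, hence tw(G) ≥ 2. Therefore the treewidth is 2.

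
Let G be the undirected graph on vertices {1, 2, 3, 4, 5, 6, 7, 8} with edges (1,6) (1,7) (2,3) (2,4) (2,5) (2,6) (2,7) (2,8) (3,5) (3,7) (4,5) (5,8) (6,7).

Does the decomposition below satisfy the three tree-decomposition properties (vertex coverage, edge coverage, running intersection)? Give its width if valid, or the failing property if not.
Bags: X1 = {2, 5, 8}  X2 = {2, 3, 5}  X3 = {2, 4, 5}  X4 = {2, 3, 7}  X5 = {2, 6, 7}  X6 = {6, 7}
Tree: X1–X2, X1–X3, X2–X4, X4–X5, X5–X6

No — vertex 1 appears in no bag.

A tree decomposition must satisfy three properties: every vertex lies in some bag; for every edge, both endpoints lie together in some bag; and for every vertex, the bags containing it form a connected subtree. Here vertex 1 appears in no bag, so the decomposition is invalid.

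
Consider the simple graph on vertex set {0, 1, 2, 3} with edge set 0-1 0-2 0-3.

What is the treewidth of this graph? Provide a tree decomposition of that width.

Treewidth 1.
Bags: B1 = {0, 1}  B2 = {0, 2}  B3 = {0, 3}
Tree: B1–B2, B2–B3

The largest bag has 2 vertices, giving width 1; this decomposition certifies tw(G) ≤ 1. G has an edge, so its treewidth is at least 1. The upper and lower bounds meet at 1, so that is the treewidth.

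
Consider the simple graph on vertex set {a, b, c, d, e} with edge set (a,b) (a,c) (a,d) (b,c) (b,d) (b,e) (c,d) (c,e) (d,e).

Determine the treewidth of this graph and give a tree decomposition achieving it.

Treewidth 3.
One such decomposition:
Bags: B1 = {b, c, d, e}  B2 = {a, b, c, d}
Tree: B1–B2

Each bag holds 4 vertices, so the decomposition has width 3, which upper-bounds the treewidth. Conversely, {b, c, d, e} is a clique of size 4, and the vertices of any clique must share a bag in every tree decomposition; so some bag has ≥ 4 vertices and tw(G) ≥ 3. Combining the bounds, tw(G) = 3.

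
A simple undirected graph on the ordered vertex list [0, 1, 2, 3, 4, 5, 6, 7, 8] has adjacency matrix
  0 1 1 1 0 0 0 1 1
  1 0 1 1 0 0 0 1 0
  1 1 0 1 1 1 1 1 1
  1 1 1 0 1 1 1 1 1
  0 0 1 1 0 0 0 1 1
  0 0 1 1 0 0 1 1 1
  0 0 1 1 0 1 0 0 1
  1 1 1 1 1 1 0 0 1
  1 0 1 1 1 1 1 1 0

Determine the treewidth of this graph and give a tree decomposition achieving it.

The largest bag has 5 vertices, giving width 4; this decomposition certifies tw(G) ≤ 4. Conversely, {2, 3, 5, 6, 8} is a clique of size 5, and the vertices of any clique must share a bag in every tree decomposition; so some bag has ≥ 5 vertices and tw(G) ≥ 4. The upper and lower bounds meet at 4, so that is the treewidth.

Treewidth 4.
Bags: B1 = {2, 3, 5, 7, 8}  B2 = {0, 2, 3, 7, 8}  B3 = {2, 3, 5, 6, 8}  B4 = {2, 3, 4, 7, 8}  B5 = {0, 1, 2, 3, 7}
Tree: B1–B2, B1–B3, B2–B4, B2–B5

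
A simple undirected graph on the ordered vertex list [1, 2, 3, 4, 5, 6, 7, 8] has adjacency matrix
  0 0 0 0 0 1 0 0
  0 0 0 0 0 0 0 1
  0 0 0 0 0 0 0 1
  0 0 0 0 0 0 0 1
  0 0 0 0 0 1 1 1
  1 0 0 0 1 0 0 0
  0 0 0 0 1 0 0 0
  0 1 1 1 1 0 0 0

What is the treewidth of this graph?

1

A width-1 tree decomposition is:
Bags: B1 = {1, 6}  B2 = {5, 6}  B3 = {5, 8}  B4 = {4, 8}  B5 = {3, 8}  B6 = {5, 7}  B7 = {2, 8}
Tree: B1–B2, B2–B3, B3–B4, B3–B5, B3–B6, B5–B7
The largest bag has 2 vertices, giving width 1; this decomposition certifies tw(G) ≤ 1. Since G has at least one edge (e.g. 1–6), it is not an edgeless graph, so tw(G) ≥ 1. The upper and lower bounds meet at 1, so that is the treewidth.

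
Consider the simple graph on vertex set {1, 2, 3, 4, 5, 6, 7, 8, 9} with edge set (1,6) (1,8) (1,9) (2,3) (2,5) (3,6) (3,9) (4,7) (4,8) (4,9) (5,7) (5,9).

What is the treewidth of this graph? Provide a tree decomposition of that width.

Every bag has size at most 4, so the width is 4 − 1 = 3 and tw(G) ≤ 3. For the lower bound: the 4 vertex sets {2,3,6}, {5}, {9}, {1,4,7,8} are disjoint, each induces a connected subgraph, and every pair is joined by at least one edge of G. Contracting each set to a single vertex therefore yields K_{4} as a minor, and since treewidth is minor-monotone, tw(G) ≥ tw(K_{4}) = 3. Therefore the treewidth is 3.

Treewidth 3.
One such decomposition:
Bags: B1 = {2, 3, 5, 6}  B2 = {3, 5, 6, 9}  B3 = {1, 5, 6, 9}  B4 = {1, 5, 7, 9}  B5 = {1, 4, 7, 9}  B6 = {1, 4, 7, 8}
Tree: B1–B2, B2–B3, B3–B4, B4–B5, B5–B6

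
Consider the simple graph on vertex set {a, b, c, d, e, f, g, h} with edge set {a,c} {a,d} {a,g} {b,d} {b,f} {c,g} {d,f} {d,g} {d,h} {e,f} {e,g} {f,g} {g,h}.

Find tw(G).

2

A width-2 tree decomposition is:
Bags: B1 = {d, f, g}  B2 = {d, g, h}  B3 = {a, d, g}  B4 = {b, d, f}  B5 = {a, c, g}  B6 = {e, f, g}
Tree: B1–B2, B1–B3, B1–B4, B3–B5, B1–B6
Each bag holds 3 vertices, so the decomposition has width 2, which upper-bounds the treewidth. For the lower bound, the 3 vertices {d, g, h} are pairwise adjacent, and any tree decomposition puts a clique entirely inside one bag — forcing width ≥ 2. Combining the bounds, tw(G) = 2.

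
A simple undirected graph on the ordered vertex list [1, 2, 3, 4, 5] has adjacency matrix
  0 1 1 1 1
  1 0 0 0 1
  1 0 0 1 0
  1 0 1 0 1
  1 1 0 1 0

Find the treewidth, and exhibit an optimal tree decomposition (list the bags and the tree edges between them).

Every bag has size at most 3, so the width is 3 − 1 = 2 and tw(G) ≤ 2. On the other hand G contains the 3-clique {1, 2, 5}. A clique must lie in a single bag of any decomposition, so no decomposition can have width below 2. Hence tw(G) = 2 exactly.

Treewidth 2.
One such decomposition:
Bags: B1 = {1, 2, 5}  B2 = {1, 4, 5}  B3 = {1, 3, 4}
Tree: B1–B2, B2–B3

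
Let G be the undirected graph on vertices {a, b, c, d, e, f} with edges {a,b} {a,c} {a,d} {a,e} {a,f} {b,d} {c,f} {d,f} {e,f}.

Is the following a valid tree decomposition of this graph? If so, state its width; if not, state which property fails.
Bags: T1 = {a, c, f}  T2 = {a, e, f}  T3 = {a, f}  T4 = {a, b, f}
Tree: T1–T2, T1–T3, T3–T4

A tree decomposition must satisfy three properties: every vertex lies in some bag; for every edge, both endpoints lie together in some bag; and for every vertex, the bags containing it form a connected subtree. Here vertex d appears in no bag, so the decomposition is invalid.

No — vertex d appears in no bag.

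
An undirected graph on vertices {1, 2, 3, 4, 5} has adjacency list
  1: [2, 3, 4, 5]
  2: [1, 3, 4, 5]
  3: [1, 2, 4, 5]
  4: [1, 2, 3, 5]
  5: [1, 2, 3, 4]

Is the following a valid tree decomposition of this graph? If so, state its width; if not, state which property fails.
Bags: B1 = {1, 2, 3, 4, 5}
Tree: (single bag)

Checking the three conditions: (i) the bags cover all of {1, 2, 3, 4, 5}; (ii) for each edge, some bag contains both endpoints; (iii) the bags containing any fixed vertex form a subtree. All hold, so the decomposition is valid with width 5 − 1 = 4.

Yes; width 4.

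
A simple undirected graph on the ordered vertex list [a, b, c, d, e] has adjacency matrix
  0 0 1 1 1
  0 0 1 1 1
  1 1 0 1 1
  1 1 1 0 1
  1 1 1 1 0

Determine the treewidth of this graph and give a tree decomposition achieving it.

Every bag has size at most 4, so the width is 4 − 1 = 3 and tw(G) ≤ 3. Conversely, {a, c, d, e} is a clique of size 4, and the vertices of any clique must share a bag in every tree decomposition; so some bag has ≥ 4 vertices and tw(G) ≥ 3. Therefore the treewidth is 3.

Treewidth 3.
Bags: B1 = {b, c, d, e}  B2 = {a, c, d, e}
Tree: B1–B2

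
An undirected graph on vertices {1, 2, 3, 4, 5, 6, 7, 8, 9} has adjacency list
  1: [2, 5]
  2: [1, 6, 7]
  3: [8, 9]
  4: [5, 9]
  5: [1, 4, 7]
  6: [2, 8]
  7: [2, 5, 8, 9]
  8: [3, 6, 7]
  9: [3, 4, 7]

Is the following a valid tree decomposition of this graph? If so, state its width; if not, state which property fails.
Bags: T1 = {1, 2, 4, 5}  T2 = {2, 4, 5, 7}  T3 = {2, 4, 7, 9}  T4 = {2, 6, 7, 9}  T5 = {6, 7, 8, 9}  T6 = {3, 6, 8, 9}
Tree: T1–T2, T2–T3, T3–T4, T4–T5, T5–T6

Every vertex of G appears in some bag (union = {1, 2, 3, 4, 5, 6, 7, 8, 9}); every edge is covered by a bag; and for each vertex v the set of bags containing v is connected in the bag tree. The decomposition is therefore valid. The largest bag has 4 vertices, so the width is 3.

Yes; width 3.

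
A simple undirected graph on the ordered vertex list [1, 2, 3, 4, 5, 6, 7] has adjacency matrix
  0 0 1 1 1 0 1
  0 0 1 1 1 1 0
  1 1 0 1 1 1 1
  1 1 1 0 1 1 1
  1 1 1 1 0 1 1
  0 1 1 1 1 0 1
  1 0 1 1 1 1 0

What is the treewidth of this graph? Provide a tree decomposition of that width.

Each bag holds 5 vertices, so the decomposition has width 4, which upper-bounds the treewidth. On the other hand G contains the 5-clique {1, 3, 4, 5, 7}. A clique must lie in a single bag of any decomposition, so no decomposition can have width below 4. Combining the bounds, tw(G) = 4.

Treewidth 4.
One optimal decomposition is:
Bags: B1 = {3, 4, 5, 6, 7}  B2 = {1, 3, 4, 5, 7}  B3 = {2, 3, 4, 5, 6}
Tree: B1–B2, B1–B3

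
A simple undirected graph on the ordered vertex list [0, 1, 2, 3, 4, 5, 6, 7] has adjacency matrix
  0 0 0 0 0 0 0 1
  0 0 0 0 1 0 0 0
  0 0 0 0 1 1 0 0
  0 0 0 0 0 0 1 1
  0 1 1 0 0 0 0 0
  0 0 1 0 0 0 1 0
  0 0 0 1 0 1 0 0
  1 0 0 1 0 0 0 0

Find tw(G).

1

A width-1 tree decomposition is:
Bags: B1 = {1, 4}  B2 = {2, 4}  B3 = {2, 5}  B4 = {5, 6}  B5 = {3, 6}  B6 = {3, 7}  B7 = {0, 7}
Tree: B1–B2, B2–B3, B3–B4, B4–B5, B5–B6, B6–B7
The largest bag has 2 vertices, giving width 1; this decomposition certifies tw(G) ≤ 1. Since G has at least one edge (e.g. 1–4), it is not an edgeless graph, so tw(G) ≥ 1. The upper and lower bounds meet at 1, so that is the treewidth.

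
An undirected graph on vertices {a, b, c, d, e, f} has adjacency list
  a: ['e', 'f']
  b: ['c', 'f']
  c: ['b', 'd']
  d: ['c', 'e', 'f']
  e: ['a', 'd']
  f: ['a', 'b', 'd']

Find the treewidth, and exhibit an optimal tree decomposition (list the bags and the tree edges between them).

Treewidth 2.
Bags: B1 = {a, d, e}  B2 = {a, d, f}  B3 = {c, d, f}  B4 = {b, c, f}
Tree: B1–B2, B2–B3, B3–B4

Each bag holds 3 vertices, so the decomposition has width 2, which upper-bounds the treewidth. For the lower bound, G contains the cycle e–a–f–d–e, so G is not a forest; only forests have treewidth ≤ 1, hence tw(G) ≥ 2. Combining the bounds, tw(G) = 2.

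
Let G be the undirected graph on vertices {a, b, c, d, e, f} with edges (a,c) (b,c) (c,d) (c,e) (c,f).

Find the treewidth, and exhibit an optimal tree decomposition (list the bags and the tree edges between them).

The largest bag has 2 vertices, giving width 1; this decomposition certifies tw(G) ≤ 1. Any graph with an edge has treewidth ≥ 1, and G has the edge b–c. Therefore the treewidth is 1.

Treewidth 1.
One optimal decomposition is:
Bags: B1 = {b, c}  B2 = {c, d}  B3 = {a, c}  B4 = {c, f}  B5 = {c, e}
Tree: B1–B2, B1–B3, B3–B4, B2–B5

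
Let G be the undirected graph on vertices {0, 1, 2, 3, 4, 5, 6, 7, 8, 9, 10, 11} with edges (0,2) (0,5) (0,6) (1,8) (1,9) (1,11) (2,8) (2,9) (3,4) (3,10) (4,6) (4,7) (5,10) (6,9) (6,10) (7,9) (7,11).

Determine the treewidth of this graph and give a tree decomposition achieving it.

Every bag has size at most 4, so the width is 4 − 1 = 3 and tw(G) ≤ 3. For the lower bound: the 4 vertex sets {3,5,10}, {0}, {6}, {2,4,7,9} are disjoint, each induces a connected subgraph, and every pair is joined by at least one edge of G. Contracting each set to a single vertex therefore yields K_{4} as a minor, and since treewidth is minor-monotone, tw(G) ≥ tw(K_{4}) = 3. Combining the bounds, tw(G) = 3.

Treewidth 3.
One optimal decomposition is:
Bags: B1 = {0, 3, 5, 10}  B2 = {0, 3, 6, 10}  B3 = {0, 3, 4, 6}  B4 = {0, 2, 4, 6}  B5 = {2, 4, 6, 9}  B6 = {2, 4, 7, 9}  B7 = {2, 7, 8, 9}  B8 = {1, 7, 8, 9}  B9 = {1, 7, 8, 11}
Tree: B1–B2, B2–B3, B3–B4, B4–B5, B5–B6, B6–B7, B7–B8, B8–B9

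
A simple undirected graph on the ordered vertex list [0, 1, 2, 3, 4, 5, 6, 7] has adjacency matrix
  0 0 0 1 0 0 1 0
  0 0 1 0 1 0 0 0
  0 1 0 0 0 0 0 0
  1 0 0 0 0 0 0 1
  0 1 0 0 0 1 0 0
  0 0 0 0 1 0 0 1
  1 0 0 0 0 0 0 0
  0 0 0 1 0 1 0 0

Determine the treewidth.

1

A width-1 tree decomposition is:
Bags: B1 = {1, 2}  B2 = {1, 4}  B3 = {4, 5}  B4 = {5, 7}  B5 = {3, 7}  B6 = {0, 3}  B7 = {0, 6}
Tree: B1–B2, B2–B3, B3–B4, B4–B5, B5–B6, B6–B7
The largest bag has 2 vertices, giving width 1; this decomposition certifies tw(G) ≤ 1. G has an edge, so its treewidth is at least 1. Hence tw(G) = 1 exactly.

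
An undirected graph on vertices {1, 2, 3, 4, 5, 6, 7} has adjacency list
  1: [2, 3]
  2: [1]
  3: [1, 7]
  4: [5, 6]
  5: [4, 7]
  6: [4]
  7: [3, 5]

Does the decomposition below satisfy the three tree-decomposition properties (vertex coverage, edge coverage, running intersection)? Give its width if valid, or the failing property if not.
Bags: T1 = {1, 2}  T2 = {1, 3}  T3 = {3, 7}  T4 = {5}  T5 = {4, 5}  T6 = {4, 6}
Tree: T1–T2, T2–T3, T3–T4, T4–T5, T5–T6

A tree decomposition must satisfy three properties: every vertex lies in some bag; for every edge, both endpoints lie together in some bag; and for every vertex, the bags containing it form a connected subtree. Here edge (7,5) lies in no bag, so the decomposition is invalid.

No — edge (7,5) lies in no bag.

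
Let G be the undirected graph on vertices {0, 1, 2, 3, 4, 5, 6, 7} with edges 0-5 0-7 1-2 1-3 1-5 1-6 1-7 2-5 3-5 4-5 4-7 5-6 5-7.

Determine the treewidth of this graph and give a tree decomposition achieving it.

The largest bag has 3 vertices, giving width 2; this decomposition certifies tw(G) ≤ 2. On the other hand G contains the 3-clique {0, 5, 7}. A clique must lie in a single bag of any decomposition, so no decomposition can have width below 2. Combining the bounds, tw(G) = 2.

Treewidth 2.
Bags: B1 = {0, 5, 7}  B2 = {1, 5, 7}  B3 = {1, 3, 5}  B4 = {1, 2, 5}  B5 = {1, 5, 6}  B6 = {4, 5, 7}
Tree: B1–B2, B2–B3, B3–B4, B2–B5, B1–B6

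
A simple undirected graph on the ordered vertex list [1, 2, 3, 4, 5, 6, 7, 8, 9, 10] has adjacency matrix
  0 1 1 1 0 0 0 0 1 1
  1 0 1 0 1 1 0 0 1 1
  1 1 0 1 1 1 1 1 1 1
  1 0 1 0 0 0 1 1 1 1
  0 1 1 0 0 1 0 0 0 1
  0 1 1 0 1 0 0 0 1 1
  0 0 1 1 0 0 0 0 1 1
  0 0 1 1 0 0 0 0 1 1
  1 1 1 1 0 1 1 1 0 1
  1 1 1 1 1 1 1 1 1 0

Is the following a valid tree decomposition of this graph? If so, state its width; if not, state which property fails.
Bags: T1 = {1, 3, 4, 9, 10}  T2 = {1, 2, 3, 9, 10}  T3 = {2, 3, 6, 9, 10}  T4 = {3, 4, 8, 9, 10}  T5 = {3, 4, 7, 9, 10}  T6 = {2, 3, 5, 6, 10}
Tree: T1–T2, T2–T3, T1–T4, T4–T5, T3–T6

Yes; width 4.

Vertex coverage: the bags together contain {1, 2, 3, 4, 5, 6, 7, 8, 9, 10}, the full vertex set. Edge coverage: each edge of G has both endpoints in at least one bag. Running intersection: for every vertex, the bags containing it form a connected subtree. All three properties hold, so this is a valid tree decomposition of width max|bag| − 1 = 4, and hence tw(G) ≤ 4.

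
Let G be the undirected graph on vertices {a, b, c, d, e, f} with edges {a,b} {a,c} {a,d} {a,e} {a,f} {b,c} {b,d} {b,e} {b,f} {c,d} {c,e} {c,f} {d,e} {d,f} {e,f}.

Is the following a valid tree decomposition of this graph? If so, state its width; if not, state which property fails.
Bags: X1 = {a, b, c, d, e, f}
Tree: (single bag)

Vertex coverage: the bags together contain {a, b, c, d, e, f}, the full vertex set. Edge coverage: each edge of G has both endpoints in at least one bag. Running intersection: for every vertex, the bags containing it form a connected subtree. All three properties hold, so this is a valid tree decomposition of width max|bag| − 1 = 5, and hence tw(G) ≤ 5.

Yes; width 5.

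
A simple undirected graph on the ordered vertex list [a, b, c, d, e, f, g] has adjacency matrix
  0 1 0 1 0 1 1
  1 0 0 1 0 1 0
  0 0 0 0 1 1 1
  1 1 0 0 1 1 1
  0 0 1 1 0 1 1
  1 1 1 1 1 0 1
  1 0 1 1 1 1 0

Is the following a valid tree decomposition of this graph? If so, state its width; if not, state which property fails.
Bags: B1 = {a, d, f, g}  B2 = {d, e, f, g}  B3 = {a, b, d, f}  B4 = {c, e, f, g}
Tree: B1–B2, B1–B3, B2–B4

Vertex coverage: the bags together contain {a, b, c, d, e, f, g}, the full vertex set. Edge coverage: each edge of G has both endpoints in at least one bag. Running intersection: for every vertex, the bags containing it form a connected subtree. All three properties hold, so this is a valid tree decomposition of width max|bag| − 1 = 3, and hence tw(G) ≤ 3.

Yes; width 3.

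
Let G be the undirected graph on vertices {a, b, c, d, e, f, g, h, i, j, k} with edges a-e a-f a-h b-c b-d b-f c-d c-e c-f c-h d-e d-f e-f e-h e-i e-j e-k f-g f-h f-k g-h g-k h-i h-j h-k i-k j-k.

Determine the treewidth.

3

A width-3 tree decomposition is:
Bags: B1 = {a, e, f, h}  B2 = {e, f, h, k}  B3 = {e, h, i, k}  B4 = {c, e, f, h}  B5 = {c, d, e, f}  B6 = {e, h, j, k}  B7 = {f, g, h, k}  B8 = {b, c, d, f}
Tree: B1–B2, B2–B3, B1–B4, B4–B5, B2–B6, B2–B7, B5–B8
Each bag holds 4 vertices, so the decomposition has width 3, which upper-bounds the treewidth. For the lower bound, the 4 vertices {e, h, j, k} are pairwise adjacent, and any tree decomposition puts a clique entirely inside one bag — forcing width ≥ 3. Combining the bounds, tw(G) = 3.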